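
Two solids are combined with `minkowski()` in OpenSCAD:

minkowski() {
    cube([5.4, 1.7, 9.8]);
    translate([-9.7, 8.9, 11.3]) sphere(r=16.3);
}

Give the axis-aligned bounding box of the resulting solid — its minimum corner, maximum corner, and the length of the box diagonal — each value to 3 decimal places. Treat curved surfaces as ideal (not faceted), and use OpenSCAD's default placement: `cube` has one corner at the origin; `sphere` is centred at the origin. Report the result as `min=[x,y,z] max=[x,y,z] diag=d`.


min=[-26.000,-7.400,-5.000] max=[12.000,26.900,37.400] diag=66.470

A = translate([-9.7, 8.9, 11.3]) sphere(r=16.3) → bbox [-26,-7.4,-5] .. [6.6,25.2,27.6]
B = cube([5.4, 1.7, 9.8]) → bbox [0,0,0] .. [5.4,1.7,9.8]
lo = A.lo+B.lo = [-26+0, -7.4+0, -5+0] = [-26.000,-7.400,-5.000]
hi = A.hi+B.hi = [6.6+5.4, 25.2+1.7, 27.6+9.8] = [12.000,26.900,37.400]
diag = √(38²+34.3²+42.4²) = √4418.25 = 66.470


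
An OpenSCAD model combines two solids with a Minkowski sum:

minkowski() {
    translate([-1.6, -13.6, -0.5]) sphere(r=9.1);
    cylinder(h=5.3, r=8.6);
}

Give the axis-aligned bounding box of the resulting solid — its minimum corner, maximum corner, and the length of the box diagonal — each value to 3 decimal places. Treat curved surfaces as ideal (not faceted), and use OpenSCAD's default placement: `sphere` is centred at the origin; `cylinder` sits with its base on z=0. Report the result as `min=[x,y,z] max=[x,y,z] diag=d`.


min=[-19.300,-31.300,-9.600] max=[16.100,4.100,13.900] diag=55.304

A = translate([-1.6, -13.6, -0.5]) sphere(r=9.1) → bbox [-10.7,-22.7,-9.6] .. [7.5,-4.5,8.6]
B = cylinder(h=5.3, r=8.6) → bbox [-8.6,-8.6,0] .. [8.6,8.6,5.3]
lo = A.lo+B.lo = [-10.7-8.6, -22.7-8.6, -9.6+0] = [-19.300,-31.300,-9.600]
hi = A.hi+B.hi = [7.5+8.6, -4.5+8.6, 8.6+5.3] = [16.100,4.100,13.900]
diag = √(35.4²+35.4²+23.5²) = √3058.57 = 55.304


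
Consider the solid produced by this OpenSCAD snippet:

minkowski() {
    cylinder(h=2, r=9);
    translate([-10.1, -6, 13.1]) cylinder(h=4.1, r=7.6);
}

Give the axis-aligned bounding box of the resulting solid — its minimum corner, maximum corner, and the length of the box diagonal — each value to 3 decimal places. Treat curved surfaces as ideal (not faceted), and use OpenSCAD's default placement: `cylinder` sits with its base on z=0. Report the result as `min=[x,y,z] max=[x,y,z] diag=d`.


A = translate([-10.1, -6, 13.1]) cylinder(h=4.1, r=7.6) → bbox [-17.7,-13.6,13.1] .. [-2.5,1.6,17.2]
B = cylinder(h=2, r=9) → bbox [-9,-9,0] .. [9,9,2]
lo = A.lo+B.lo = [-17.7-9, -13.6-9, 13.1+0] = [-26.700,-22.600,13.100]
hi = A.hi+B.hi = [-2.5+9, 1.6+9, 17.2+2] = [6.500,10.600,19.200]
diag = √(33.2²+33.2²+6.1²) = √2241.69 = 47.346

min=[-26.700,-22.600,13.100] max=[6.500,10.600,19.200] diag=47.346


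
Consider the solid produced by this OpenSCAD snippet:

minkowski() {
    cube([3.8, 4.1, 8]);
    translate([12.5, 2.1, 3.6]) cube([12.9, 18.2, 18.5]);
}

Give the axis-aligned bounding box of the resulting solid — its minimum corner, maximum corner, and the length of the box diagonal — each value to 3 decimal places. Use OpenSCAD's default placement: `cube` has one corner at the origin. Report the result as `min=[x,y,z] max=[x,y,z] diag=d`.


A = translate([12.5, 2.1, 3.6]) cube([12.9, 18.2, 18.5]) → bbox [12.5,2.1,3.6] .. [25.4,20.3,22.1]
B = cube([3.8, 4.1, 8]) → bbox [0,0,0] .. [3.8,4.1,8]
lo = A.lo+B.lo = [12.5+0, 2.1+0, 3.6+0] = [12.500,2.100,3.600]
hi = A.hi+B.hi = [25.4+3.8, 20.3+4.1, 22.1+8] = [29.200,24.400,30.100]
diag = √(16.7²+22.3²+26.5²) = √1478.43 = 38.450

min=[12.500,2.100,3.600] max=[29.200,24.400,30.100] diag=38.450


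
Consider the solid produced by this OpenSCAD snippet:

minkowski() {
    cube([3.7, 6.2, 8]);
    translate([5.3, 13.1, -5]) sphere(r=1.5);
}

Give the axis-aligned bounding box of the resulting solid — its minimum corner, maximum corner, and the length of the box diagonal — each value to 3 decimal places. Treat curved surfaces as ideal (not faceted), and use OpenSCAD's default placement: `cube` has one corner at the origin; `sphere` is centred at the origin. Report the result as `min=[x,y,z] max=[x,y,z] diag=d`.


min=[3.800,11.600,-6.500] max=[10.500,20.800,4.500] diag=15.828

A = translate([5.3, 13.1, -5]) sphere(r=1.5) → bbox [3.8,11.6,-6.5] .. [6.8,14.6,-3.5]
B = cube([3.7, 6.2, 8]) → bbox [0,0,0] .. [3.7,6.2,8]
lo = A.lo+B.lo = [3.8+0, 11.6+0, -6.5+0] = [3.800,11.600,-6.500]
hi = A.hi+B.hi = [6.8+3.7, 14.6+6.2, -3.5+8] = [10.500,20.800,4.500]
diag = √(6.7²+9.2²+11²) = √250.53 = 15.828


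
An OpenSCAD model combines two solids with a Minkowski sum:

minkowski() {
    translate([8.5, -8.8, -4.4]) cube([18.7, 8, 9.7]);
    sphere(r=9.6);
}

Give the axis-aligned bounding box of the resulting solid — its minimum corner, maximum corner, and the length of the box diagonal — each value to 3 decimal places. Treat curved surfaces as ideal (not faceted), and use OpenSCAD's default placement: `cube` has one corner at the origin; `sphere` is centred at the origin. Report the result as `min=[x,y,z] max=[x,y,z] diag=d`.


min=[-1.100,-18.400,-14.000] max=[36.800,8.800,14.900] diag=54.877

A = translate([8.5, -8.8, -4.4]) cube([18.7, 8, 9.7]) → bbox [8.5,-8.8,-4.4] .. [27.2,-0.8,5.3]
B = sphere(r=9.6) → bbox [-9.6,-9.6,-9.6] .. [9.6,9.6,9.6]
lo = A.lo+B.lo = [8.5-9.6, -8.8-9.6, -4.4-9.6] = [-1.100,-18.400,-14.000]
hi = A.hi+B.hi = [27.2+9.6, -0.8+9.6, 5.3+9.6] = [36.800,8.800,14.900]
diag = √(37.9²+27.2²+28.9²) = √3011.46 = 54.877


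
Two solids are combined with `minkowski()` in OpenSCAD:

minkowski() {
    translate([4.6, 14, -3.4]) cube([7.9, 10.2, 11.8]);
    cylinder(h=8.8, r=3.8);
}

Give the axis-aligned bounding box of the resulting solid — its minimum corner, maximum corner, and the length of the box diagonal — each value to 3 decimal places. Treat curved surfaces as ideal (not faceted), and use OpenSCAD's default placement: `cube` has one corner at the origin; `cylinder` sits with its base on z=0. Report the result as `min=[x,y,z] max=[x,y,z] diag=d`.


A = translate([4.6, 14, -3.4]) cube([7.9, 10.2, 11.8]) → bbox [4.6,14,-3.4] .. [12.5,24.2,8.4]
B = cylinder(h=8.8, r=3.8) → bbox [-3.8,-3.8,0] .. [3.8,3.8,8.8]
lo = A.lo+B.lo = [4.6-3.8, 14-3.8, -3.4+0] = [0.800,10.200,-3.400]
hi = A.hi+B.hi = [12.5+3.8, 24.2+3.8, 8.4+8.8] = [16.300,28.000,17.200]
diag = √(15.5²+17.8²+20.6²) = √981.45 = 31.328

min=[0.800,10.200,-3.400] max=[16.300,28.000,17.200] diag=31.328


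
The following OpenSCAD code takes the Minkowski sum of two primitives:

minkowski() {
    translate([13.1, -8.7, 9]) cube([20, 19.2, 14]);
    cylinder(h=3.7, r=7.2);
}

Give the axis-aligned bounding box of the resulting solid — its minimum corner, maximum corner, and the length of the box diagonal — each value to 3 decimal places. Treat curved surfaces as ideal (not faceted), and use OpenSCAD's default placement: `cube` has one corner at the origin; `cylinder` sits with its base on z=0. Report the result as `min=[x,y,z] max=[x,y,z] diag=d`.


min=[5.900,-15.900,9.000] max=[40.300,17.700,26.700] diag=51.241

A = translate([13.1, -8.7, 9]) cube([20, 19.2, 14]) → bbox [13.1,-8.7,9] .. [33.1,10.5,23]
B = cylinder(h=3.7, r=7.2) → bbox [-7.2,-7.2,0] .. [7.2,7.2,3.7]
lo = A.lo+B.lo = [13.1-7.2, -8.7-7.2, 9+0] = [5.900,-15.900,9.000]
hi = A.hi+B.hi = [33.1+7.2, 10.5+7.2, 23+3.7] = [40.300,17.700,26.700]
diag = √(34.4²+33.6²+17.7²) = √2625.61 = 51.241


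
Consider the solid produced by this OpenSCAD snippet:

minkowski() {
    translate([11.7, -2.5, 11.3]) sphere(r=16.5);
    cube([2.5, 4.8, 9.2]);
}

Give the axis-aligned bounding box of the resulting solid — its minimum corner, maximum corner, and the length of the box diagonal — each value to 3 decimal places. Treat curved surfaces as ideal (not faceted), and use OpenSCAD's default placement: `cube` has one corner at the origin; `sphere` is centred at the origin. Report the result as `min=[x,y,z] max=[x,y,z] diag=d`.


A = translate([11.7, -2.5, 11.3]) sphere(r=16.5) → bbox [-4.8,-19,-5.2] .. [28.2,14,27.8]
B = cube([2.5, 4.8, 9.2]) → bbox [0,0,0] .. [2.5,4.8,9.2]
lo = A.lo+B.lo = [-4.8+0, -19+0, -5.2+0] = [-4.800,-19.000,-5.200]
hi = A.hi+B.hi = [28.2+2.5, 14+4.8, 27.8+9.2] = [30.700,18.800,37.000]
diag = √(35.5²+37.8²+42.2²) = √4469.93 = 66.858

min=[-4.800,-19.000,-5.200] max=[30.700,18.800,37.000] diag=66.858


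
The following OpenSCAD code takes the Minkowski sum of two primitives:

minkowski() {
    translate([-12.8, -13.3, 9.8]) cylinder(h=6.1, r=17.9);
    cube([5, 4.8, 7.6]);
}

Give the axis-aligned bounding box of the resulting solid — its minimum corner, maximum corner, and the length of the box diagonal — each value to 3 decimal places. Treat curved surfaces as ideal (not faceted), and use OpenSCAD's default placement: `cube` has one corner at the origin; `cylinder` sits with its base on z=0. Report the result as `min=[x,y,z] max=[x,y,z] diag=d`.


A = translate([-12.8, -13.3, 9.8]) cylinder(h=6.1, r=17.9) → bbox [-30.7,-31.2,9.8] .. [5.1,4.6,15.9]
B = cube([5, 4.8, 7.6]) → bbox [0,0,0] .. [5,4.8,7.6]
lo = A.lo+B.lo = [-30.7+0, -31.2+0, 9.8+0] = [-30.700,-31.200,9.800]
hi = A.hi+B.hi = [5.1+5, 4.6+4.8, 15.9+7.6] = [10.100,9.400,23.500]
diag = √(40.8²+40.6²+13.7²) = √3500.69 = 59.167

min=[-30.700,-31.200,9.800] max=[10.100,9.400,23.500] diag=59.167


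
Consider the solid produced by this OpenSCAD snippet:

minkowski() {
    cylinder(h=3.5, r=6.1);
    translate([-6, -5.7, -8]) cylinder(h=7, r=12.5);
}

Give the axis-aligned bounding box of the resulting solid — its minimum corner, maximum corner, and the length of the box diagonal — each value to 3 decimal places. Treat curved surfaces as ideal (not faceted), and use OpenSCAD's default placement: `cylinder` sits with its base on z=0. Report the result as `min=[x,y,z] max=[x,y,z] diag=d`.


A = translate([-6, -5.7, -8]) cylinder(h=7, r=12.5) → bbox [-18.5,-18.2,-8] .. [6.5,6.8,-1]
B = cylinder(h=3.5, r=6.1) → bbox [-6.1,-6.1,0] .. [6.1,6.1,3.5]
lo = A.lo+B.lo = [-18.5-6.1, -18.2-6.1, -8+0] = [-24.600,-24.300,-8.000]
hi = A.hi+B.hi = [6.5+6.1, 6.8+6.1, -1+3.5] = [12.600,12.900,2.500]
diag = √(37.2²+37.2²+10.5²) = √2877.93 = 53.646

min=[-24.600,-24.300,-8.000] max=[12.600,12.900,2.500] diag=53.646


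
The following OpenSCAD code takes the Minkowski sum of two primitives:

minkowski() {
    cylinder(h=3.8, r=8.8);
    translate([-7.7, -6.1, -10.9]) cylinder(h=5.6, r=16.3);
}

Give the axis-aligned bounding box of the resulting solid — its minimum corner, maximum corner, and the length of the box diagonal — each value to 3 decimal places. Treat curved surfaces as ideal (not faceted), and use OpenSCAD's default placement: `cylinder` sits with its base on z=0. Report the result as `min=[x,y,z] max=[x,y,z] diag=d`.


min=[-32.800,-31.200,-10.900] max=[17.400,19.000,-1.500] diag=71.613

A = translate([-7.7, -6.1, -10.9]) cylinder(h=5.6, r=16.3) → bbox [-24,-22.4,-10.9] .. [8.6,10.2,-5.3]
B = cylinder(h=3.8, r=8.8) → bbox [-8.8,-8.8,0] .. [8.8,8.8,3.8]
lo = A.lo+B.lo = [-24-8.8, -22.4-8.8, -10.9+0] = [-32.800,-31.200,-10.900]
hi = A.hi+B.hi = [8.6+8.8, 10.2+8.8, -5.3+3.8] = [17.400,19.000,-1.500]
diag = √(50.2²+50.2²+9.4²) = √5128.44 = 71.613


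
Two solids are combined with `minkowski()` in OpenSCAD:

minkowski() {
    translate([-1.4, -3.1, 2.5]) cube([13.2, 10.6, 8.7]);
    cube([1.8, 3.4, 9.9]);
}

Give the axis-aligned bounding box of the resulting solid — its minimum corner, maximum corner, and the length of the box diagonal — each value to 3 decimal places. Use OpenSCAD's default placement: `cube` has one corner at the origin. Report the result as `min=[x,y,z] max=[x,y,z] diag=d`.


A = translate([-1.4, -3.1, 2.5]) cube([13.2, 10.6, 8.7]) → bbox [-1.4,-3.1,2.5] .. [11.8,7.5,11.2]
B = cube([1.8, 3.4, 9.9]) → bbox [0,0,0] .. [1.8,3.4,9.9]
lo = A.lo+B.lo = [-1.4+0, -3.1+0, 2.5+0] = [-1.400,-3.100,2.500]
hi = A.hi+B.hi = [11.8+1.8, 7.5+3.4, 11.2+9.9] = [13.600,10.900,21.100]
diag = √(15²+14²+18.6²) = √766.96 = 27.694

min=[-1.400,-3.100,2.500] max=[13.600,10.900,21.100] diag=27.694


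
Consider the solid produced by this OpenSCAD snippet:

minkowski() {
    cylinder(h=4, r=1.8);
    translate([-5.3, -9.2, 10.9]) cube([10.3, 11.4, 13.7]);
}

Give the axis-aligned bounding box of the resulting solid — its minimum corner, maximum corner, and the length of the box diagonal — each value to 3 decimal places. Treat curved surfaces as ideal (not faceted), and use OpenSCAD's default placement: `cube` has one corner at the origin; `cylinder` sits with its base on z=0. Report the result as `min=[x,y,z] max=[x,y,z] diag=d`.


min=[-7.100,-11.000,10.900] max=[6.800,4.000,28.600] diag=27.046

A = translate([-5.3, -9.2, 10.9]) cube([10.3, 11.4, 13.7]) → bbox [-5.3,-9.2,10.9] .. [5,2.2,24.6]
B = cylinder(h=4, r=1.8) → bbox [-1.8,-1.8,0] .. [1.8,1.8,4]
lo = A.lo+B.lo = [-5.3-1.8, -9.2-1.8, 10.9+0] = [-7.100,-11.000,10.900]
hi = A.hi+B.hi = [5+1.8, 2.2+1.8, 24.6+4] = [6.800,4.000,28.600]
diag = √(13.9²+15²+17.7²) = √731.5 = 27.046


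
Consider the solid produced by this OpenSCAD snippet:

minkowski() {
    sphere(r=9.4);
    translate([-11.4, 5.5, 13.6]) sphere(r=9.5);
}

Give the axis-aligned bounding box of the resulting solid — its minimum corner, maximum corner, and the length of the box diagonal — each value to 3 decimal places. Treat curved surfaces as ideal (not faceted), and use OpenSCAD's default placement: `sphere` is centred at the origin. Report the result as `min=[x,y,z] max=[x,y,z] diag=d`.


min=[-30.300,-13.400,-5.300] max=[7.500,24.400,32.500] diag=65.472

A = translate([-11.4, 5.5, 13.6]) sphere(r=9.5) → bbox [-20.9,-4,4.1] .. [-1.9,15,23.1]
B = sphere(r=9.4) → bbox [-9.4,-9.4,-9.4] .. [9.4,9.4,9.4]
lo = A.lo+B.lo = [-20.9-9.4, -4-9.4, 4.1-9.4] = [-30.300,-13.400,-5.300]
hi = A.hi+B.hi = [-1.9+9.4, 15+9.4, 23.1+9.4] = [7.500,24.400,32.500]
diag = √(37.8²+37.8²+37.8²) = √4286.52 = 65.472


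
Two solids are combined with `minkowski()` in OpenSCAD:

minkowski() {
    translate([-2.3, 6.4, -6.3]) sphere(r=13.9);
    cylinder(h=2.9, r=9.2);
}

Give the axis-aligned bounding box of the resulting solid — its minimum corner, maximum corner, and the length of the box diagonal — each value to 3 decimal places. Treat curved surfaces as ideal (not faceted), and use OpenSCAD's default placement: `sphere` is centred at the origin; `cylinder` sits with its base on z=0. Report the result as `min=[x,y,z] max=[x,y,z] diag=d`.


min=[-25.400,-16.700,-20.200] max=[20.800,29.500,10.500] diag=72.190

A = translate([-2.3, 6.4, -6.3]) sphere(r=13.9) → bbox [-16.2,-7.5,-20.2] .. [11.6,20.3,7.6]
B = cylinder(h=2.9, r=9.2) → bbox [-9.2,-9.2,0] .. [9.2,9.2,2.9]
lo = A.lo+B.lo = [-16.2-9.2, -7.5-9.2, -20.2+0] = [-25.400,-16.700,-20.200]
hi = A.hi+B.hi = [11.6+9.2, 20.3+9.2, 7.6+2.9] = [20.800,29.500,10.500]
diag = √(46.2²+46.2²+30.7²) = √5211.37 = 72.190


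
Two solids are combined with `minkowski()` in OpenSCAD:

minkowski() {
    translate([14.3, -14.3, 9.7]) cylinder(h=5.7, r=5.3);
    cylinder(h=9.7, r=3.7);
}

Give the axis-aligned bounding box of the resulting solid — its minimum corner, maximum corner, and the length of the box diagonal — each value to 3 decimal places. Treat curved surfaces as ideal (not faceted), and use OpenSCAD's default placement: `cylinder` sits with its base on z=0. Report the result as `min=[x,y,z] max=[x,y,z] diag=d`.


min=[5.300,-23.300,9.700] max=[23.300,-5.300,25.100] diag=29.752

A = translate([14.3, -14.3, 9.7]) cylinder(h=5.7, r=5.3) → bbox [9,-19.6,9.7] .. [19.6,-9,15.4]
B = cylinder(h=9.7, r=3.7) → bbox [-3.7,-3.7,0] .. [3.7,3.7,9.7]
lo = A.lo+B.lo = [9-3.7, -19.6-3.7, 9.7+0] = [5.300,-23.300,9.700]
hi = A.hi+B.hi = [19.6+3.7, -9+3.7, 15.4+9.7] = [23.300,-5.300,25.100]
diag = √(18²+18²+15.4²) = √885.16 = 29.752


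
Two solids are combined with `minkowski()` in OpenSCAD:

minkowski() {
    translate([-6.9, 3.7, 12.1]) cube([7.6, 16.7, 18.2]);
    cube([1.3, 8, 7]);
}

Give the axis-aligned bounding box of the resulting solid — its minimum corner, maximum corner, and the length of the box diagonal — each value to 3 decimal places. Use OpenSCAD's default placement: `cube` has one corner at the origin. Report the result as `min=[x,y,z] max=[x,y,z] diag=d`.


min=[-6.900,3.700,12.100] max=[2.000,28.400,37.300] diag=36.391

A = translate([-6.9, 3.7, 12.1]) cube([7.6, 16.7, 18.2]) → bbox [-6.9,3.7,12.1] .. [0.7,20.4,30.3]
B = cube([1.3, 8, 7]) → bbox [0,0,0] .. [1.3,8,7]
lo = A.lo+B.lo = [-6.9+0, 3.7+0, 12.1+0] = [-6.900,3.700,12.100]
hi = A.hi+B.hi = [0.7+1.3, 20.4+8, 30.3+7] = [2.000,28.400,37.300]
diag = √(8.9²+24.7²+25.2²) = √1324.34 = 36.391


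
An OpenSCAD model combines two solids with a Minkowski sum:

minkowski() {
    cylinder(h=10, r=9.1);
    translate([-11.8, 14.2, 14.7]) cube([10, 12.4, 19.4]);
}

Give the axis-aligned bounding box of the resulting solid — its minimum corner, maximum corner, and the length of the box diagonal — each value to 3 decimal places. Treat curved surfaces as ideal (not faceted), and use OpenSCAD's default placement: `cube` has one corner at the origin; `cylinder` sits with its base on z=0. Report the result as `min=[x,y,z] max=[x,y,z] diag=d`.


A = translate([-11.8, 14.2, 14.7]) cube([10, 12.4, 19.4]) → bbox [-11.8,14.2,14.7] .. [-1.8,26.6,34.1]
B = cylinder(h=10, r=9.1) → bbox [-9.1,-9.1,0] .. [9.1,9.1,10]
lo = A.lo+B.lo = [-11.8-9.1, 14.2-9.1, 14.7+0] = [-20.900,5.100,14.700]
hi = A.hi+B.hi = [-1.8+9.1, 26.6+9.1, 34.1+10] = [7.300,35.700,44.100]
diag = √(28.2²+30.6²+29.4²) = √2595.96 = 50.951

min=[-20.900,5.100,14.700] max=[7.300,35.700,44.100] diag=50.951


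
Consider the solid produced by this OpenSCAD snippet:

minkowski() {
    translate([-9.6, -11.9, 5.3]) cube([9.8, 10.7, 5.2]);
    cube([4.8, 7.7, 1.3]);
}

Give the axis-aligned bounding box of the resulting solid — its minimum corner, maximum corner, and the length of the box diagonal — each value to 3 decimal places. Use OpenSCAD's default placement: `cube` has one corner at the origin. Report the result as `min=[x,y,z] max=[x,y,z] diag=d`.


min=[-9.600,-11.900,5.300] max=[5.000,6.500,11.800] diag=24.371

A = translate([-9.6, -11.9, 5.3]) cube([9.8, 10.7, 5.2]) → bbox [-9.6,-11.9,5.3] .. [0.2,-1.2,10.5]
B = cube([4.8, 7.7, 1.3]) → bbox [0,0,0] .. [4.8,7.7,1.3]
lo = A.lo+B.lo = [-9.6+0, -11.9+0, 5.3+0] = [-9.600,-11.900,5.300]
hi = A.hi+B.hi = [0.2+4.8, -1.2+7.7, 10.5+1.3] = [5.000,6.500,11.800]
diag = √(14.6²+18.4²+6.5²) = √593.97 = 24.371


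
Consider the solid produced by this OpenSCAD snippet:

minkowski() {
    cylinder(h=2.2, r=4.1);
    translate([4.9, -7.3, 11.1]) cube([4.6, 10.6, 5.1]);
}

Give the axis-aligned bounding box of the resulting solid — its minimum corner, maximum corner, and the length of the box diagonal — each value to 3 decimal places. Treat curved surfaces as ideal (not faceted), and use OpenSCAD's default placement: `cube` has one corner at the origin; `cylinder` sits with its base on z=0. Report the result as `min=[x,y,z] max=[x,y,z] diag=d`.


min=[0.800,-11.400,11.100] max=[13.600,7.400,18.400] diag=23.887

A = translate([4.9, -7.3, 11.1]) cube([4.6, 10.6, 5.1]) → bbox [4.9,-7.3,11.1] .. [9.5,3.3,16.2]
B = cylinder(h=2.2, r=4.1) → bbox [-4.1,-4.1,0] .. [4.1,4.1,2.2]
lo = A.lo+B.lo = [4.9-4.1, -7.3-4.1, 11.1+0] = [0.800,-11.400,11.100]
hi = A.hi+B.hi = [9.5+4.1, 3.3+4.1, 16.2+2.2] = [13.600,7.400,18.400]
diag = √(12.8²+18.8²+7.3²) = √570.57 = 23.887


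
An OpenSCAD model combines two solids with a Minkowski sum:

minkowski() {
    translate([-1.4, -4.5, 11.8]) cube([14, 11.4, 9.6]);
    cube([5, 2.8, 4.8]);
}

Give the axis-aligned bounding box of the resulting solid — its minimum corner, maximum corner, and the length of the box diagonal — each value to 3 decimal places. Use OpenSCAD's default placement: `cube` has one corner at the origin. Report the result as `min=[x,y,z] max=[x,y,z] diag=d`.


A = translate([-1.4, -4.5, 11.8]) cube([14, 11.4, 9.6]) → bbox [-1.4,-4.5,11.8] .. [12.6,6.9,21.4]
B = cube([5, 2.8, 4.8]) → bbox [0,0,0] .. [5,2.8,4.8]
lo = A.lo+B.lo = [-1.4+0, -4.5+0, 11.8+0] = [-1.400,-4.500,11.800]
hi = A.hi+B.hi = [12.6+5, 6.9+2.8, 21.4+4.8] = [17.600,9.700,26.200]
diag = √(19²+14.2²+14.4²) = √770 = 27.749

min=[-1.400,-4.500,11.800] max=[17.600,9.700,26.200] diag=27.749


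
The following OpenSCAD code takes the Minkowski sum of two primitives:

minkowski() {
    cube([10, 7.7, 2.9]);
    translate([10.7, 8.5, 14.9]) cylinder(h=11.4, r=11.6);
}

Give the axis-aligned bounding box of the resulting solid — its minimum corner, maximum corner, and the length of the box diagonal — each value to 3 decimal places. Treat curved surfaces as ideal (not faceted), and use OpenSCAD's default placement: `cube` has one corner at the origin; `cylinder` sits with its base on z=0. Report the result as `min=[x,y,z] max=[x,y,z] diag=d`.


A = translate([10.7, 8.5, 14.9]) cylinder(h=11.4, r=11.6) → bbox [-0.9,-3.1,14.9] .. [22.3,20.1,26.3]
B = cube([10, 7.7, 2.9]) → bbox [0,0,0] .. [10,7.7,2.9]
lo = A.lo+B.lo = [-0.9+0, -3.1+0, 14.9+0] = [-0.900,-3.100,14.900]
hi = A.hi+B.hi = [22.3+10, 20.1+7.7, 26.3+2.9] = [32.300,27.800,29.200]
diag = √(33.2²+30.9²+14.3²) = √2261.54 = 47.556

min=[-0.900,-3.100,14.900] max=[32.300,27.800,29.200] diag=47.556


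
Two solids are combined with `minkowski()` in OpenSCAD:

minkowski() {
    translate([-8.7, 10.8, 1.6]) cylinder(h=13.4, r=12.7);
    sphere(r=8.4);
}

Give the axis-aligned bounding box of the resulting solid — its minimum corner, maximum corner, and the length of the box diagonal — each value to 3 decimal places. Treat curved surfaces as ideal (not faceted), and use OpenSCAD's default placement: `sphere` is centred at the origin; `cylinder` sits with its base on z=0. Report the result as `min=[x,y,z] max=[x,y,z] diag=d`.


min=[-29.800,-10.300,-6.800] max=[12.400,31.900,23.400] diag=66.886

A = translate([-8.7, 10.8, 1.6]) cylinder(h=13.4, r=12.7) → bbox [-21.4,-1.9,1.6] .. [4,23.5,15]
B = sphere(r=8.4) → bbox [-8.4,-8.4,-8.4] .. [8.4,8.4,8.4]
lo = A.lo+B.lo = [-21.4-8.4, -1.9-8.4, 1.6-8.4] = [-29.800,-10.300,-6.800]
hi = A.hi+B.hi = [4+8.4, 23.5+8.4, 15+8.4] = [12.400,31.900,23.400]
diag = √(42.2²+42.2²+30.2²) = √4473.72 = 66.886


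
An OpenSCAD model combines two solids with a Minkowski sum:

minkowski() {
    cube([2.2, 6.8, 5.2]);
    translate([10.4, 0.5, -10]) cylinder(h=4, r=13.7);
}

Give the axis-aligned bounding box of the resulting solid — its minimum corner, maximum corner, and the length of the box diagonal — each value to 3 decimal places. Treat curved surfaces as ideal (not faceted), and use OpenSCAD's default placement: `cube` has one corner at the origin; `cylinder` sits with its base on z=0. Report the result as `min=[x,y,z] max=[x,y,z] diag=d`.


min=[-3.300,-13.200,-10.000] max=[26.300,21.000,-0.800] diag=46.157

A = translate([10.4, 0.5, -10]) cylinder(h=4, r=13.7) → bbox [-3.3,-13.2,-10] .. [24.1,14.2,-6]
B = cube([2.2, 6.8, 5.2]) → bbox [0,0,0] .. [2.2,6.8,5.2]
lo = A.lo+B.lo = [-3.3+0, -13.2+0, -10+0] = [-3.300,-13.200,-10.000]
hi = A.hi+B.hi = [24.1+2.2, 14.2+6.8, -6+5.2] = [26.300,21.000,-0.800]
diag = √(29.6²+34.2²+9.2²) = √2130.44 = 46.157


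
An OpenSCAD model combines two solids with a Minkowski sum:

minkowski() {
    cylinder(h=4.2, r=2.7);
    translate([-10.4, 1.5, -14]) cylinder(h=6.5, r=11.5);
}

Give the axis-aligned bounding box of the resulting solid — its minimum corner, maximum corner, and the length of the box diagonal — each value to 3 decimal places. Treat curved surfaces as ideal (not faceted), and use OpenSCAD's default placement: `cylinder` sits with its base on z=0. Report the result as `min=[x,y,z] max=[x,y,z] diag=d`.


A = translate([-10.4, 1.5, -14]) cylinder(h=6.5, r=11.5) → bbox [-21.9,-10,-14] .. [1.1,13,-7.5]
B = cylinder(h=4.2, r=2.7) → bbox [-2.7,-2.7,0] .. [2.7,2.7,4.2]
lo = A.lo+B.lo = [-21.9-2.7, -10-2.7, -14+0] = [-24.600,-12.700,-14.000]
hi = A.hi+B.hi = [1.1+2.7, 13+2.7, -7.5+4.2] = [3.800,15.700,-3.300]
diag = √(28.4²+28.4²+10.7²) = √1727.61 = 41.565

min=[-24.600,-12.700,-14.000] max=[3.800,15.700,-3.300] diag=41.565


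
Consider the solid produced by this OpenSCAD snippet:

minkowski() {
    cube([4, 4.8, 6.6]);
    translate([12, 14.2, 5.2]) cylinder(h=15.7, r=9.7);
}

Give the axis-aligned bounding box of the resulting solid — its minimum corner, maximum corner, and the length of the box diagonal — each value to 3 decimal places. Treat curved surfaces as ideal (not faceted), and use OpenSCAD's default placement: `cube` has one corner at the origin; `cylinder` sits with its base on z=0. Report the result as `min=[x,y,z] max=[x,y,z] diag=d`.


A = translate([12, 14.2, 5.2]) cylinder(h=15.7, r=9.7) → bbox [2.3,4.5,5.2] .. [21.7,23.9,20.9]
B = cube([4, 4.8, 6.6]) → bbox [0,0,0] .. [4,4.8,6.6]
lo = A.lo+B.lo = [2.3+0, 4.5+0, 5.2+0] = [2.300,4.500,5.200]
hi = A.hi+B.hi = [21.7+4, 23.9+4.8, 20.9+6.6] = [25.700,28.700,27.500]
diag = √(23.4²+24.2²+22.3²) = √1630.49 = 40.379

min=[2.300,4.500,5.200] max=[25.700,28.700,27.500] diag=40.379


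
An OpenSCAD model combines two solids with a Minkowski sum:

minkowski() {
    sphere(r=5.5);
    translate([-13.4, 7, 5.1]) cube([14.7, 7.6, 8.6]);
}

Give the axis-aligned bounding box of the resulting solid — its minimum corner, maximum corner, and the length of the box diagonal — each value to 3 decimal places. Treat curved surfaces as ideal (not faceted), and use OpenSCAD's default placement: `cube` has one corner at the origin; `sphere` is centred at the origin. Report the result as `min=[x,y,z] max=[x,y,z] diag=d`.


min=[-18.900,1.500,-0.400] max=[6.800,20.100,19.200] diag=37.291

A = translate([-13.4, 7, 5.1]) cube([14.7, 7.6, 8.6]) → bbox [-13.4,7,5.1] .. [1.3,14.6,13.7]
B = sphere(r=5.5) → bbox [-5.5,-5.5,-5.5] .. [5.5,5.5,5.5]
lo = A.lo+B.lo = [-13.4-5.5, 7-5.5, 5.1-5.5] = [-18.900,1.500,-0.400]
hi = A.hi+B.hi = [1.3+5.5, 14.6+5.5, 13.7+5.5] = [6.800,20.100,19.200]
diag = √(25.7²+18.6²+19.6²) = √1390.61 = 37.291


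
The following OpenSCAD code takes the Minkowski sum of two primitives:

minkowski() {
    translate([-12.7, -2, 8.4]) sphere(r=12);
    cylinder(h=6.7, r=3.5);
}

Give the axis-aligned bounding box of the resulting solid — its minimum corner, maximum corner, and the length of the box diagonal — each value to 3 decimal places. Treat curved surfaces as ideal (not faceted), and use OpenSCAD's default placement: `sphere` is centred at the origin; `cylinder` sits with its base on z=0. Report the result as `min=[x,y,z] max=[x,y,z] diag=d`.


min=[-28.200,-17.500,-3.600] max=[2.800,13.500,27.100] diag=53.521

A = translate([-12.7, -2, 8.4]) sphere(r=12) → bbox [-24.7,-14,-3.6] .. [-0.7,10,20.4]
B = cylinder(h=6.7, r=3.5) → bbox [-3.5,-3.5,0] .. [3.5,3.5,6.7]
lo = A.lo+B.lo = [-24.7-3.5, -14-3.5, -3.6+0] = [-28.200,-17.500,-3.600]
hi = A.hi+B.hi = [-0.7+3.5, 10+3.5, 20.4+6.7] = [2.800,13.500,27.100]
diag = √(31²+31²+30.7²) = √2864.49 = 53.521


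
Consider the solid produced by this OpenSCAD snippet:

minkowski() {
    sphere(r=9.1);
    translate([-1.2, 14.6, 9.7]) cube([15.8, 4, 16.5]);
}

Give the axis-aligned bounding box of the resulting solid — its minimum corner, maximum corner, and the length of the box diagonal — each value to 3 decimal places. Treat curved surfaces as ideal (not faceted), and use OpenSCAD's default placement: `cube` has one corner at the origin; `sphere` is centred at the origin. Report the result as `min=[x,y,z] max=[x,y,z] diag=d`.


min=[-10.300,5.500,0.600] max=[23.700,27.700,35.300] diag=53.413

A = translate([-1.2, 14.6, 9.7]) cube([15.8, 4, 16.5]) → bbox [-1.2,14.6,9.7] .. [14.6,18.6,26.2]
B = sphere(r=9.1) → bbox [-9.1,-9.1,-9.1] .. [9.1,9.1,9.1]
lo = A.lo+B.lo = [-1.2-9.1, 14.6-9.1, 9.7-9.1] = [-10.300,5.500,0.600]
hi = A.hi+B.hi = [14.6+9.1, 18.6+9.1, 26.2+9.1] = [23.700,27.700,35.300]
diag = √(34²+22.2²+34.7²) = √2852.93 = 53.413


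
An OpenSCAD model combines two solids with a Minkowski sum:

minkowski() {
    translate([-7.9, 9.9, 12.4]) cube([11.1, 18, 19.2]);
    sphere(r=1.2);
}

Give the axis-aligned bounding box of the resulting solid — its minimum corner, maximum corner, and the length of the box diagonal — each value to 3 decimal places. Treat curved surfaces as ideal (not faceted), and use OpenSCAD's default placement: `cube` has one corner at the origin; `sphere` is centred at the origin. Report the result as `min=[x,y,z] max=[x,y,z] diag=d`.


A = translate([-7.9, 9.9, 12.4]) cube([11.1, 18, 19.2]) → bbox [-7.9,9.9,12.4] .. [3.2,27.9,31.6]
B = sphere(r=1.2) → bbox [-1.2,-1.2,-1.2] .. [1.2,1.2,1.2]
lo = A.lo+B.lo = [-7.9-1.2, 9.9-1.2, 12.4-1.2] = [-9.100,8.700,11.200]
hi = A.hi+B.hi = [3.2+1.2, 27.9+1.2, 31.6+1.2] = [4.400,29.100,32.800]
diag = √(13.5²+20.4²+21.6²) = √1064.97 = 32.634

min=[-9.100,8.700,11.200] max=[4.400,29.100,32.800] diag=32.634


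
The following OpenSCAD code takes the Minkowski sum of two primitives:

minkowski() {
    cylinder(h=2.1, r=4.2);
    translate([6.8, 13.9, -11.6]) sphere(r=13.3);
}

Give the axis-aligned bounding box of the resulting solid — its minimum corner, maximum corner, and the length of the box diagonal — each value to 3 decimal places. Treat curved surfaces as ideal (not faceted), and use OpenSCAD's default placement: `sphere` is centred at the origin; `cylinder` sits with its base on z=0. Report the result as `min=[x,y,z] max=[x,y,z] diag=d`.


A = translate([6.8, 13.9, -11.6]) sphere(r=13.3) → bbox [-6.5,0.6,-24.9] .. [20.1,27.2,1.7]
B = cylinder(h=2.1, r=4.2) → bbox [-4.2,-4.2,0] .. [4.2,4.2,2.1]
lo = A.lo+B.lo = [-6.5-4.2, 0.6-4.2, -24.9+0] = [-10.700,-3.600,-24.900]
hi = A.hi+B.hi = [20.1+4.2, 27.2+4.2, 1.7+2.1] = [24.300,31.400,3.800]
diag = √(35²+35²+28.7²) = √3273.69 = 57.216

min=[-10.700,-3.600,-24.900] max=[24.300,31.400,3.800] diag=57.216


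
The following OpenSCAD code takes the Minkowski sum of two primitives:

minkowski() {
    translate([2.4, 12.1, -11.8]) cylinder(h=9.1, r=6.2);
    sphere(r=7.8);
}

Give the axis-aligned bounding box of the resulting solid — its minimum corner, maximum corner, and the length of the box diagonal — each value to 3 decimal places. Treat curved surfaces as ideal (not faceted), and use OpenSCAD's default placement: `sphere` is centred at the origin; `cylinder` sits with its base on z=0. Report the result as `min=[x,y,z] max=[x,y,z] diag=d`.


min=[-11.600,-1.900,-19.600] max=[16.400,26.100,5.100] diag=46.670

A = translate([2.4, 12.1, -11.8]) cylinder(h=9.1, r=6.2) → bbox [-3.8,5.9,-11.8] .. [8.6,18.3,-2.7]
B = sphere(r=7.8) → bbox [-7.8,-7.8,-7.8] .. [7.8,7.8,7.8]
lo = A.lo+B.lo = [-3.8-7.8, 5.9-7.8, -11.8-7.8] = [-11.600,-1.900,-19.600]
hi = A.hi+B.hi = [8.6+7.8, 18.3+7.8, -2.7+7.8] = [16.400,26.100,5.100]
diag = √(28²+28²+24.7²) = √2178.09 = 46.670


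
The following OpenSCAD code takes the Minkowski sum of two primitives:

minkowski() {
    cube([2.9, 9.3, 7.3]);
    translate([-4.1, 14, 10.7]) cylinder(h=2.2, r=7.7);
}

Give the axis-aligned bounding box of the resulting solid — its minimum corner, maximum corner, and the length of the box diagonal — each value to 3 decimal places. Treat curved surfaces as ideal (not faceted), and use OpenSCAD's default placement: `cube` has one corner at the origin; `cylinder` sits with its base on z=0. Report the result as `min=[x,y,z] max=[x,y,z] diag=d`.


min=[-11.800,6.300,10.700] max=[6.500,31.000,20.200] diag=32.175

A = translate([-4.1, 14, 10.7]) cylinder(h=2.2, r=7.7) → bbox [-11.8,6.3,10.7] .. [3.6,21.7,12.9]
B = cube([2.9, 9.3, 7.3]) → bbox [0,0,0] .. [2.9,9.3,7.3]
lo = A.lo+B.lo = [-11.8+0, 6.3+0, 10.7+0] = [-11.800,6.300,10.700]
hi = A.hi+B.hi = [3.6+2.9, 21.7+9.3, 12.9+7.3] = [6.500,31.000,20.200]
diag = √(18.3²+24.7²+9.5²) = √1035.23 = 32.175


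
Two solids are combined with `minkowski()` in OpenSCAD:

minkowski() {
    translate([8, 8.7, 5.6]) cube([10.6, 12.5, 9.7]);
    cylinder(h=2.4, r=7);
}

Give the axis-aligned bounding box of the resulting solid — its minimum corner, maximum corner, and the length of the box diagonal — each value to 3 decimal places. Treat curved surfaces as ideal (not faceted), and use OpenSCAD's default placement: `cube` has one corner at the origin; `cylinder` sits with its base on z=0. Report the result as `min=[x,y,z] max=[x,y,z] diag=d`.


min=[1.000,1.700,5.600] max=[25.600,28.200,17.700] diag=38.129

A = translate([8, 8.7, 5.6]) cube([10.6, 12.5, 9.7]) → bbox [8,8.7,5.6] .. [18.6,21.2,15.3]
B = cylinder(h=2.4, r=7) → bbox [-7,-7,0] .. [7,7,2.4]
lo = A.lo+B.lo = [8-7, 8.7-7, 5.6+0] = [1.000,1.700,5.600]
hi = A.hi+B.hi = [18.6+7, 21.2+7, 15.3+2.4] = [25.600,28.200,17.700]
diag = √(24.6²+26.5²+12.1²) = √1453.82 = 38.129


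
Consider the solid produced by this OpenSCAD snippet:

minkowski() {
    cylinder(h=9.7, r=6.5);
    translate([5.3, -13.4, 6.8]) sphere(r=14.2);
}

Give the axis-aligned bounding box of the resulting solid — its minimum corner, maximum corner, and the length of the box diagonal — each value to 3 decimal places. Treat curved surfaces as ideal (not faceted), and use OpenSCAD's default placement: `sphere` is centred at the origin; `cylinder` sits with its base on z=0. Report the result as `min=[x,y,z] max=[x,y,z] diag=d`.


A = translate([5.3, -13.4, 6.8]) sphere(r=14.2) → bbox [-8.9,-27.6,-7.4] .. [19.5,0.8,21]
B = cylinder(h=9.7, r=6.5) → bbox [-6.5,-6.5,0] .. [6.5,6.5,9.7]
lo = A.lo+B.lo = [-8.9-6.5, -27.6-6.5, -7.4+0] = [-15.400,-34.100,-7.400]
hi = A.hi+B.hi = [19.5+6.5, 0.8+6.5, 21+9.7] = [26.000,7.300,30.700]
diag = √(41.4²+41.4²+38.1²) = √4879.53 = 69.854

min=[-15.400,-34.100,-7.400] max=[26.000,7.300,30.700] diag=69.854


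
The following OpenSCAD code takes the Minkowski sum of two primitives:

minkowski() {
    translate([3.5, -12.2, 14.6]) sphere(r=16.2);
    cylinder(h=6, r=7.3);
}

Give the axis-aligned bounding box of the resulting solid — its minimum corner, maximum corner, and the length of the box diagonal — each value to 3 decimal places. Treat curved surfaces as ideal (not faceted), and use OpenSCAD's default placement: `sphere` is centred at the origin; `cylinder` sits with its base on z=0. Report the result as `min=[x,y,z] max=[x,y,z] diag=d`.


A = translate([3.5, -12.2, 14.6]) sphere(r=16.2) → bbox [-12.7,-28.4,-1.6] .. [19.7,4,30.8]
B = cylinder(h=6, r=7.3) → bbox [-7.3,-7.3,0] .. [7.3,7.3,6]
lo = A.lo+B.lo = [-12.7-7.3, -28.4-7.3, -1.6+0] = [-20.000,-35.700,-1.600]
hi = A.hi+B.hi = [19.7+7.3, 4+7.3, 30.8+6] = [27.000,11.300,36.800]
diag = √(47²+47²+38.4²) = √5892.56 = 76.763

min=[-20.000,-35.700,-1.600] max=[27.000,11.300,36.800] diag=76.763


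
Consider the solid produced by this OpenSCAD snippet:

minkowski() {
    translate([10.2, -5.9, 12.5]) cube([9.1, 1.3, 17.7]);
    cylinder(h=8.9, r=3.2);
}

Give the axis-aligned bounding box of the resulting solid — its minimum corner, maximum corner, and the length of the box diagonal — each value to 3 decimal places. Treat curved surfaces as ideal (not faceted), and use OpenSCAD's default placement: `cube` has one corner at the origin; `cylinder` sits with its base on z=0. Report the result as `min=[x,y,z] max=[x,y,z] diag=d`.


A = translate([10.2, -5.9, 12.5]) cube([9.1, 1.3, 17.7]) → bbox [10.2,-5.9,12.5] .. [19.3,-4.6,30.2]
B = cylinder(h=8.9, r=3.2) → bbox [-3.2,-3.2,0] .. [3.2,3.2,8.9]
lo = A.lo+B.lo = [10.2-3.2, -5.9-3.2, 12.5+0] = [7.000,-9.100,12.500]
hi = A.hi+B.hi = [19.3+3.2, -4.6+3.2, 30.2+8.9] = [22.500,-1.400,39.100]
diag = √(15.5²+7.7²+26.6²) = √1007.1 = 31.735

min=[7.000,-9.100,12.500] max=[22.500,-1.400,39.100] diag=31.735


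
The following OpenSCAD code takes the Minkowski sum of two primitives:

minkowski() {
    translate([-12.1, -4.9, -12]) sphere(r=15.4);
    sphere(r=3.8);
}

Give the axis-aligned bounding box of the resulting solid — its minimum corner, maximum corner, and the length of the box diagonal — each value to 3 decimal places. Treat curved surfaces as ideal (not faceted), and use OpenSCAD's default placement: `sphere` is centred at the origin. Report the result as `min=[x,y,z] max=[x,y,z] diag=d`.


A = translate([-12.1, -4.9, -12]) sphere(r=15.4) → bbox [-27.5,-20.3,-27.4] .. [3.3,10.5,3.4]
B = sphere(r=3.8) → bbox [-3.8,-3.8,-3.8] .. [3.8,3.8,3.8]
lo = A.lo+B.lo = [-27.5-3.8, -20.3-3.8, -27.4-3.8] = [-31.300,-24.100,-31.200]
hi = A.hi+B.hi = [3.3+3.8, 10.5+3.8, 3.4+3.8] = [7.100,14.300,7.200]
diag = √(38.4²+38.4²+38.4²) = √4423.68 = 66.511

min=[-31.300,-24.100,-31.200] max=[7.100,14.300,7.200] diag=66.511


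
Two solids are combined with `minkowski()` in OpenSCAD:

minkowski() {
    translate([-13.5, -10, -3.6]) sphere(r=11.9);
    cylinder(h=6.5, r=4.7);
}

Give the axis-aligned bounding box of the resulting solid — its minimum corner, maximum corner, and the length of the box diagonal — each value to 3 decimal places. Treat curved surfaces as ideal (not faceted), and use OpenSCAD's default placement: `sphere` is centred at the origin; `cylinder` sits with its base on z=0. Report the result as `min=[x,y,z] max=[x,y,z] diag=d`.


min=[-30.100,-26.600,-15.500] max=[3.100,6.600,14.800] diag=55.880

A = translate([-13.5, -10, -3.6]) sphere(r=11.9) → bbox [-25.4,-21.9,-15.5] .. [-1.6,1.9,8.3]
B = cylinder(h=6.5, r=4.7) → bbox [-4.7,-4.7,0] .. [4.7,4.7,6.5]
lo = A.lo+B.lo = [-25.4-4.7, -21.9-4.7, -15.5+0] = [-30.100,-26.600,-15.500]
hi = A.hi+B.hi = [-1.6+4.7, 1.9+4.7, 8.3+6.5] = [3.100,6.600,14.800]
diag = √(33.2²+33.2²+30.3²) = √3122.57 = 55.880


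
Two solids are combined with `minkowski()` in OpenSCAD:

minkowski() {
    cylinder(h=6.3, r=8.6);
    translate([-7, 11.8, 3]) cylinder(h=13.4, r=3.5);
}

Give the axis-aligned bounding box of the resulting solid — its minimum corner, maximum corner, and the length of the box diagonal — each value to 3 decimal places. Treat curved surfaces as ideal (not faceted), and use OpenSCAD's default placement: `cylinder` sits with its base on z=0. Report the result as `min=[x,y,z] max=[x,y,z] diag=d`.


A = translate([-7, 11.8, 3]) cylinder(h=13.4, r=3.5) → bbox [-10.5,8.3,3] .. [-3.5,15.3,16.4]
B = cylinder(h=6.3, r=8.6) → bbox [-8.6,-8.6,0] .. [8.6,8.6,6.3]
lo = A.lo+B.lo = [-10.5-8.6, 8.3-8.6, 3+0] = [-19.100,-0.300,3.000]
hi = A.hi+B.hi = [-3.5+8.6, 15.3+8.6, 16.4+6.3] = [5.100,23.900,22.700]
diag = √(24.2²+24.2²+19.7²) = √1559.37 = 39.489

min=[-19.100,-0.300,3.000] max=[5.100,23.900,22.700] diag=39.489


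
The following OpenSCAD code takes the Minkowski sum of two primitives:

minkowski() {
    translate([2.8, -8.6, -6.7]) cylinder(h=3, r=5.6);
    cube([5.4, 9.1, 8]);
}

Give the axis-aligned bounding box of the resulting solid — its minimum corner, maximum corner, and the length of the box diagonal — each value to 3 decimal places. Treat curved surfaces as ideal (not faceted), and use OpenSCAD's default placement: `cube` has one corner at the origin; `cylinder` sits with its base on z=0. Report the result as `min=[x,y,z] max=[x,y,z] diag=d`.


A = translate([2.8, -8.6, -6.7]) cylinder(h=3, r=5.6) → bbox [-2.8,-14.2,-6.7] .. [8.4,-3,-3.7]
B = cube([5.4, 9.1, 8]) → bbox [0,0,0] .. [5.4,9.1,8]
lo = A.lo+B.lo = [-2.8+0, -14.2+0, -6.7+0] = [-2.800,-14.200,-6.700]
hi = A.hi+B.hi = [8.4+5.4, -3+9.1, -3.7+8] = [13.800,6.100,4.300]
diag = √(16.6²+20.3²+11²) = √808.65 = 28.437

min=[-2.800,-14.200,-6.700] max=[13.800,6.100,4.300] diag=28.437


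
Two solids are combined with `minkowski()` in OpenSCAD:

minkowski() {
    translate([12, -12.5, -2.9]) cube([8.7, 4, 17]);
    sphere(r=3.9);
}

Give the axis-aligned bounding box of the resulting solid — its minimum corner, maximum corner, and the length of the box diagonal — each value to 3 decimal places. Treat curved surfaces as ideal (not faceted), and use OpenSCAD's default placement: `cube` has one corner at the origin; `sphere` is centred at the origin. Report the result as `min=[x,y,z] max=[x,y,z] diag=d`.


min=[8.100,-16.400,-6.800] max=[24.600,-4.600,18.000] diag=32.040

A = translate([12, -12.5, -2.9]) cube([8.7, 4, 17]) → bbox [12,-12.5,-2.9] .. [20.7,-8.5,14.1]
B = sphere(r=3.9) → bbox [-3.9,-3.9,-3.9] .. [3.9,3.9,3.9]
lo = A.lo+B.lo = [12-3.9, -12.5-3.9, -2.9-3.9] = [8.100,-16.400,-6.800]
hi = A.hi+B.hi = [20.7+3.9, -8.5+3.9, 14.1+3.9] = [24.600,-4.600,18.000]
diag = √(16.5²+11.8²+24.8²) = √1026.53 = 32.040
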